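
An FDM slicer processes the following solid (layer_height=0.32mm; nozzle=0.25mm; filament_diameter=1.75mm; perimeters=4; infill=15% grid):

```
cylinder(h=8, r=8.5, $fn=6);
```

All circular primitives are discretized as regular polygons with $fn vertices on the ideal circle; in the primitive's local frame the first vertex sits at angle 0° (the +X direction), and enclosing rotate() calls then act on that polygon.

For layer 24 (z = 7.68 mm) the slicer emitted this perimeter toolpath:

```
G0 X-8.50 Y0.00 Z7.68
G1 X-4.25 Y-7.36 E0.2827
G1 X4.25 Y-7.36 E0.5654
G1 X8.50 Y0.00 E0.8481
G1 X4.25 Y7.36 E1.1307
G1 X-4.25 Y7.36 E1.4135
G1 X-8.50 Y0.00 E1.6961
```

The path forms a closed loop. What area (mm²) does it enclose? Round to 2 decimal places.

187.68 mm²

Apply the shoelace formula to the sequence of (X, Y) vertices; enclosed area = 187.68 mm².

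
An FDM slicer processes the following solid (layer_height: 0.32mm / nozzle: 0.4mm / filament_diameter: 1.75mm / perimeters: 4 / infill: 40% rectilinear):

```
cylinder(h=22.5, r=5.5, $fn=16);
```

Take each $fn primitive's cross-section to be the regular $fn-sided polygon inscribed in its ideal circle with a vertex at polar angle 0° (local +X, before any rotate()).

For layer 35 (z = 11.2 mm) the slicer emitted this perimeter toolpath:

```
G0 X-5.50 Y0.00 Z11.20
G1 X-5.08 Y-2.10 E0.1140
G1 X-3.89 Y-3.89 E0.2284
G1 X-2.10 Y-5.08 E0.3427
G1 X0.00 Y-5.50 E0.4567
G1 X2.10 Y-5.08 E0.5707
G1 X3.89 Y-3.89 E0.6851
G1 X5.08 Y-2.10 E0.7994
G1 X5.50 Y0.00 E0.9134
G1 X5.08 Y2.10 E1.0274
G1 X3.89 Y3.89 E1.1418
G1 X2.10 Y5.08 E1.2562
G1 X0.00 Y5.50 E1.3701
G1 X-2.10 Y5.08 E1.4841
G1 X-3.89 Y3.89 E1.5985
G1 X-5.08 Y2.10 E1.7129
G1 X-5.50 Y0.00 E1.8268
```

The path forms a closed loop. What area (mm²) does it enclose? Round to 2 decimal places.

92.57 mm²

Apply the shoelace formula to the sequence of (X, Y) vertices; enclosed area = 92.57 mm².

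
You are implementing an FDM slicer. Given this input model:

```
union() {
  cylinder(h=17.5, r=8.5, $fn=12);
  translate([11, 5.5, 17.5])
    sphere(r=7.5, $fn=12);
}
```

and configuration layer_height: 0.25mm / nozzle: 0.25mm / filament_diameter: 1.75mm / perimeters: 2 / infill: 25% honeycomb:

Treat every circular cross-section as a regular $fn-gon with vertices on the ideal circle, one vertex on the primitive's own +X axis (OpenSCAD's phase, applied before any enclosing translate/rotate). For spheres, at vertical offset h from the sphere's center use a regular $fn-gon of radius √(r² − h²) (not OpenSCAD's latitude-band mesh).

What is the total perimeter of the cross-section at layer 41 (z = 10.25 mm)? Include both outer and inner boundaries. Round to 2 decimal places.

64.73 mm

At z = 10.25 mm: the r=8.5 cylinder contributes a regular 12-gon of circumradius 8.5 (perimeter = 2·12·8.500·sin(180°/12) = 52.80 mm); the sphere at (11, 5.5): section is a regular 12-gon, circumradius = √(r²−h²) = √(7.5²−7.25²) = 1.920 (perimeter = 2·12·1.920·sin(180°/12) = 11.93 mm); Merging all regions: the 2 present regions are separate (no shared area or edge), so areas and boundary lengths simply add and each stays a separate island — boundary = 64.73 mm. Overall, the cross-section has 2 separate islands. Total boundary length (outer) = 64.73 mm.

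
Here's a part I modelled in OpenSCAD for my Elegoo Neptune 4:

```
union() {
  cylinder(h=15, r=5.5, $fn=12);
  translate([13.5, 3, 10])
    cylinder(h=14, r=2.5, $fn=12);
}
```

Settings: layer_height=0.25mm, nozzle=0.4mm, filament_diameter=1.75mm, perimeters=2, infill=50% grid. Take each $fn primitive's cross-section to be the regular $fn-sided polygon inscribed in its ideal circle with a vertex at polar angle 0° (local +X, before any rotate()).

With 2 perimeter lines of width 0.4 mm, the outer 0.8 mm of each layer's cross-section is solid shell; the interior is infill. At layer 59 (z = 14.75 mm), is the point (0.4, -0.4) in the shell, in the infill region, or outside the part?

At z = 14.75 mm: the cylinder: section is a regular 12-gon, circumradius r=5.5; the cylinder at (13.5, 3): section is a regular 12-gon, circumradius r=2.5; Combining (union): the 2 present regions are separate (no shared area or edge), so areas and boundary lengths simply add and each stays a separate island — 2 connected regions. Overall, the cross-section has 2 separate islands. The nearest boundary edge runs (4.76, -2.75)→(2.75, -4.76); distance from the point to it = 4.75 mm. (Shell/infill is judged within the island containing the point — the largest one.) The point is inside the cross-section and 4.75 mm from the nearest boundary — more than the 0.8 mm shell width (2 × 0.4), so it's in the infill interior.

infill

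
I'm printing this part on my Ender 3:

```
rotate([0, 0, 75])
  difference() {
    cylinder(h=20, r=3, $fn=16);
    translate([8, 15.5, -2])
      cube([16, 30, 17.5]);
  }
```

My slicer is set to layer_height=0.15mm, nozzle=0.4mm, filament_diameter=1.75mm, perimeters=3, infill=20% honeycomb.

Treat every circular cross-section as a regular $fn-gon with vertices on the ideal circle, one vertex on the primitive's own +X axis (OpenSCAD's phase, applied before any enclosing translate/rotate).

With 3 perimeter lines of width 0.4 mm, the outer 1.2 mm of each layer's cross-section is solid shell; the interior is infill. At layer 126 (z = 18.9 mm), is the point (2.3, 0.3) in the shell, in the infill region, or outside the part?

shell

At z = 18.9 mm: the r=3 cylinder gives a regular 16-gon of circumradius 3 (constant along its height); the cube at (8, 15.5) does not reach this height (z outside [-2, 15.5]); Subtracting the remaining from the first: none of the subtracted shapes is present at this height, so the r=3 cylinder is unchanged — 1 connected region; (rotated 75° about Z; rotation is an isometry so areas/perimeters/island counts are preserved). Overall, the cross-section is a single solid region. Undo the 75° rotation: the query point maps to (0.885, -2.144) in the un-rotated model frame. The nearest boundary edge runs (-0.00, -3.00)→(1.15, -2.77); distance from the point to it = 0.67 mm. The point is inside the cross-section, 0.67 mm from the nearest boundary — within the 1.2 mm shell band (3 × 0.4).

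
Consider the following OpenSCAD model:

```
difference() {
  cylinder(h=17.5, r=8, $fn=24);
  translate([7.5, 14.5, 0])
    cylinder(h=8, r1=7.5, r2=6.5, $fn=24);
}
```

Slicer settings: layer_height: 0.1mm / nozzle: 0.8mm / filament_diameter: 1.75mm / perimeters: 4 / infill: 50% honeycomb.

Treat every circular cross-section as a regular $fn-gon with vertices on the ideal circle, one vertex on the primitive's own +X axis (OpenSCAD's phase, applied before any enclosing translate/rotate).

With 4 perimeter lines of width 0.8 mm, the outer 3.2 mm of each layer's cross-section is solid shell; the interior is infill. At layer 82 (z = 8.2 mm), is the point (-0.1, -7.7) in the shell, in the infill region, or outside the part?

At z = 8.2 mm: the cylinder: section is a regular 24-gon, circumradius r=8; the cone at (7.5, 14.5) is not intersected at this z (z outside [0, 8]); Subtracting the remaining from the first: none of the subtracted shapes is present at this height, so the r=8 cylinder is unchanged — 1 connected region. Overall, the cross-section is a single solid region. The nearest boundary edge runs (-2.07, -7.73)→(-0.00, -8.00); distance from the point to it = 0.28 mm. The point is inside the cross-section, 0.28 mm from the nearest boundary — within the 3.2 mm shell band (4 × 0.8).

shell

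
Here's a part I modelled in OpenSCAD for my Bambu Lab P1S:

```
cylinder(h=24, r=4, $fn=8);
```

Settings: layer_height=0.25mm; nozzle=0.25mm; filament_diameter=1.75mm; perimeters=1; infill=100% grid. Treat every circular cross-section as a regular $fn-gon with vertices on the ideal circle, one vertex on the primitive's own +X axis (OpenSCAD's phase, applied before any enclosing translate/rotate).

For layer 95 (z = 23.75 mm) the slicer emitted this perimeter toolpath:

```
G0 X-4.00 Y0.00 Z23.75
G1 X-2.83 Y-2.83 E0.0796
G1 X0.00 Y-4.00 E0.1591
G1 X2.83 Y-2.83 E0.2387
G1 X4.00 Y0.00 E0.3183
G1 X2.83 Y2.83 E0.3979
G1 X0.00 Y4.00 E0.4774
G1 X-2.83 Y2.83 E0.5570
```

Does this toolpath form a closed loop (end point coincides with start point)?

no

Start point (G0): (-4.00, 0.00). End point (last G1): the path does not return to the start — open.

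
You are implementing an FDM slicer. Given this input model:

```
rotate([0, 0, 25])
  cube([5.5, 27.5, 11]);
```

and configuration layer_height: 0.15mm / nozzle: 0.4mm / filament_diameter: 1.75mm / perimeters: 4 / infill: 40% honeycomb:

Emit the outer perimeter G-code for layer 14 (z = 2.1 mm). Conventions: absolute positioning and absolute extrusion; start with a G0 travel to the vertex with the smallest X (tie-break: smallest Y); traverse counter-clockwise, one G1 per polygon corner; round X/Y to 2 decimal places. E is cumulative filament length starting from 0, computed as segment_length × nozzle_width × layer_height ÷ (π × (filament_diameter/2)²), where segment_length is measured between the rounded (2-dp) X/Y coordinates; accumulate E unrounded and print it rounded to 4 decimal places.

G0 X-11.62 Y24.92 Z2.10
G1 X0.00 Y0.00 E0.6859
G1 X4.98 Y2.32 E0.8229
G1 X-6.64 Y27.25 E1.5091
G1 X-11.62 Y24.92 E1.6462

At z = 2.1 mm: the cube (footprint 5.5×27.5) is included at this height; (whole slice rotated 25° about Z — lengths, areas and connectivity unchanged). The outline is a single polygon with 4 vertices. Extrusion per mm of travel: 0.4 × 0.15 / (π × 0.875²) = 0.024945. Accumulating E over each segment gives final E = 1.6462.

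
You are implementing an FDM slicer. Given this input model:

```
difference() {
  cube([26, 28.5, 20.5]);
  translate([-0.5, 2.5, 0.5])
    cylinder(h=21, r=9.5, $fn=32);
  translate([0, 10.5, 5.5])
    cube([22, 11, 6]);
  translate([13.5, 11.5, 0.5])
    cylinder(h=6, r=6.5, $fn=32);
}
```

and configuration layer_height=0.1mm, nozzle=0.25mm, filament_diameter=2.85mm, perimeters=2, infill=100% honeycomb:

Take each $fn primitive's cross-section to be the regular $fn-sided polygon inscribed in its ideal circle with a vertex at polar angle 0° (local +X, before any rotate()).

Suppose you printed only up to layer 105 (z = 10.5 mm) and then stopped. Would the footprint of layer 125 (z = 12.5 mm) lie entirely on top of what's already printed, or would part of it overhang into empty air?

part overhangs

Compare the two slices. At z = 10.5: the cube is present — its section is the full 26×28.5 rectangle (area 741.00 mm²); the cylinder at (-0.5, 2.5): section is a regular 32-gon, circumradius r=9.5 (area = (32/2)·9.500²·sin(360°/32) = 281.71 mm²); the cube at (0, 10.5) is present — its section is the full 22×11 rectangle (area 242.00 mm²); the cylinder at (13.5, 11.5) is absent (z outside [0.5, 6.5]); Subtracting the remaining from the first: starting from the 26×28.5 cube (741.00 mm²), the r=9.5 cylinder at (-0.5, 2.5) partially overlaps it — only the 87.84 mm² overlap (of its 281.71 mm²) is removed, clipping the outline; the 22×11 cube at (0, 10.5) partially overlaps it — only the 237.70 mm² overlap (of its 242.00 mm²) is removed, clipping the outline — area = 415.46 mm². At z = 12.5: the 26×28.5 cube contributes its full rectangle (area 741.00 mm²); the cylinder at (-0.5, 2.5): section is a regular 32-gon, circumradius r=9.5 (area = (32/2)·9.500²·sin(360°/32) = 281.71 mm²); the cube at (0, 10.5) does not reach this height (z outside [5.5, 11.5]); the cylinder at (13.5, 11.5) is absent (z outside [0.5, 6.5]); Subtracting the remaining from the first: starting from the 26×28.5 cube (741.00 mm²), the r=9.5 cylinder at (-0.5, 2.5) partially overlaps it — only the 87.84 mm² overlap (of its 281.71 mm²) is removed, clipping the outline — area = 653.16 mm². Checking containment: at z = 12.5 the cross-section extends beyond the z = 10.5 cross-section by about 237.70 mm².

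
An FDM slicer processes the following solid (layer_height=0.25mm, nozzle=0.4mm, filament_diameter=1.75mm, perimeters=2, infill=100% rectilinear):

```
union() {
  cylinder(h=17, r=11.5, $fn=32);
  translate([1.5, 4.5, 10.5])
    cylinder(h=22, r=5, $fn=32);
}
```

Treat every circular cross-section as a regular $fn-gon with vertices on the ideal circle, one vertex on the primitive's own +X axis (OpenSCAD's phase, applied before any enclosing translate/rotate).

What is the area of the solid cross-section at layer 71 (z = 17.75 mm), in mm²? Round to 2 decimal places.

78.04 mm²

At z = 17.75 mm: the cylinder is not intersected at this z (z outside [0, 17]); the r=5 cylinder at (1.5, 4.5) contributes a regular 32-gon of circumradius 5 (area = (32/2)·5.000²·sin(360°/32) = 78.04 mm²); Merging all regions: only the r=5 cylinder at (1.5, 4.5) is present, so the union is just that shape — area = 78.04 mm². Overall, the cross-section is a single solid region. Net area = 78.04 mm².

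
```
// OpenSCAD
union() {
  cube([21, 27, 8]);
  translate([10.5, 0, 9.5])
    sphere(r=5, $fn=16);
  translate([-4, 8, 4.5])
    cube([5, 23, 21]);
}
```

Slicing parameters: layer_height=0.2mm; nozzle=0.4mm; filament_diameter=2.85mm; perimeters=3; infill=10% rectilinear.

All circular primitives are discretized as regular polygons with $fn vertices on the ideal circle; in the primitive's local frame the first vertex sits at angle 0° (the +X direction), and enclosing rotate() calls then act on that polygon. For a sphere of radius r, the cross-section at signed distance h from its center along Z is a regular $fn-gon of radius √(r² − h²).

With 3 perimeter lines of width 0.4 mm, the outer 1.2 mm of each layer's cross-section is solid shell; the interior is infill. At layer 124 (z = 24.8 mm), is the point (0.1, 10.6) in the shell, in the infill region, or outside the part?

shell

At z = 24.8 mm: the cube is not intersected at this z (z outside [0, 8]); the sphere at (10.5, 0) is not intersected at this z (|z−center|=15.300 > r=5); the cube at (-4, 8) is present — its section is the full 5×23 rectangle; Merging all regions: only the 5×23 cube at (-4, 8) is present, so the union is just that shape — 1 connected region. Overall, the cross-section is a single solid region. The nearest boundary edge runs (1.00, 8.00)→(1.00, 31.00); distance from the point to it = 0.90 mm. The point is inside the cross-section, 0.90 mm from the nearest boundary — within the 1.2 mm shell band (3 × 0.4).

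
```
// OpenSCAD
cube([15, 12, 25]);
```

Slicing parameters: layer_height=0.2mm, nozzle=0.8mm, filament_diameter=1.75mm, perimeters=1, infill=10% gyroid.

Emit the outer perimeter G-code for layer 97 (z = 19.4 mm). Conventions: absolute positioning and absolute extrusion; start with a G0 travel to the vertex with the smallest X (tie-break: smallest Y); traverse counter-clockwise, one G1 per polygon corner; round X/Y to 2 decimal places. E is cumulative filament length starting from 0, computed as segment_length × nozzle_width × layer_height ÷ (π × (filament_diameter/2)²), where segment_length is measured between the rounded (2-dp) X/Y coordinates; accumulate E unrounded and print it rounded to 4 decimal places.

G0 X0.00 Y0.00 Z19.40
G1 X15.00 Y0.00 E0.9978
G1 X15.00 Y12.00 E1.7960
G1 X0.00 Y12.00 E2.7939
G1 X0.00 Y0.00 E3.5921

At z = 19.4 mm: the 15×12 cube contributes its full rectangle. The outline is a single polygon with 4 vertices. Extrusion per mm of travel: 0.8 × 0.2 / (π × 0.875²) = 0.066520. Accumulating E over each segment gives final E = 3.5921.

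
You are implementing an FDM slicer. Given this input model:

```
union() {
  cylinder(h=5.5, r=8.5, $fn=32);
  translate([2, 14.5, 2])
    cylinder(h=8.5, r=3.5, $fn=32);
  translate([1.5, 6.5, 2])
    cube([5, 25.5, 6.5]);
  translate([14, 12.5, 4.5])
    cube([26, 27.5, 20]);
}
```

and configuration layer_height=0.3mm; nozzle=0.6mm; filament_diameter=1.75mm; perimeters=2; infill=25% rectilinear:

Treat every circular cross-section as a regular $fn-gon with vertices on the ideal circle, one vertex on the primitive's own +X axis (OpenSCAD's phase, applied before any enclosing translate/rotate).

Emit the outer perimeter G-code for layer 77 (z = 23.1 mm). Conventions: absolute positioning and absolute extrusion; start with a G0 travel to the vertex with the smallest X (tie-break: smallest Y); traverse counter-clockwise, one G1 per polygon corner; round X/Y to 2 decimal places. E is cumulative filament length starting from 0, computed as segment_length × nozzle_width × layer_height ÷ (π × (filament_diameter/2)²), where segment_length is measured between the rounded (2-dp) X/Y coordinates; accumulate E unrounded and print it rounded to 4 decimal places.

At z = 23.1 mm: the cylinder does not reach this height (z outside [0, 5.5]); the cylinder at (2, 14.5) is absent (z outside [2, 10.5]); the cube at (1.5, 6.5) does not reach this height (z outside [2, 8.5]); the cube at (14, 12.5) (footprint 26×27.5) is included at this height; Combining (union): only the 26×27.5 cube at (14, 12.5) is present, so the union is just that shape — 1 connected region. The outline is a single polygon with 4 vertices. Extrusion per mm of travel: 0.6 × 0.3 / (π × 0.875²) = 0.074835. Accumulating E over each segment gives final E = 8.0074.

G0 X14.00 Y12.50 Z23.10
G1 X40.00 Y12.50 E1.9457
G1 X40.00 Y40.00 E4.0037
G1 X14.00 Y40.00 E5.9494
G1 X14.00 Y12.50 E8.0074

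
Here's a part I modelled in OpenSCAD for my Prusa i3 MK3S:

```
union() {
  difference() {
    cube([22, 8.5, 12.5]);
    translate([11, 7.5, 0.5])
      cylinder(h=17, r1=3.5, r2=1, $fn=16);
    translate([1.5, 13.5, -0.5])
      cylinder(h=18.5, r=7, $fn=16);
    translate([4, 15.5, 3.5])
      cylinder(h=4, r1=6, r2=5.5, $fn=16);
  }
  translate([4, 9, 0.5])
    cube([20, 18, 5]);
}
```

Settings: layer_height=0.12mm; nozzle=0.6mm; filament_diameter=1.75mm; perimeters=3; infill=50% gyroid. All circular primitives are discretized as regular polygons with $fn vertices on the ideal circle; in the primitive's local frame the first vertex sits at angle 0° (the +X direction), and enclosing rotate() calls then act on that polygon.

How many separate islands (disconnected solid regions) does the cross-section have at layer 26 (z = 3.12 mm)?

2

At z = 3.12 mm: the 22×8.5 cube contributes its full rectangle; the cone at (11, 7.5) (r1=3.5→r2=1) has section circumradius 3.115 here — a regular 16-gon; the r=7 cylinder at (1.5, 13.5) contributes a regular 16-gon of circumradius 7; the cone at (4, 15.5) does not reach this height (z outside [3.5, 7.5]); Subtracting the remaining from the first: starting from the 22×8.5 cube, the cone at (11, 7.5) partially overlaps it — only the 20.88 mm² overlap (of its 29.70 mm²) is removed, clipping the outline; the r=7 cylinder at (1.5, 13.5) partially overlaps it — only the 9.03 mm² overlap (of its 150.01 mm²) is removed, clipping the outline — 1 connected region; the 20×18 cube at (4, 9) contributes its full rectangle; Merging all regions: the 2 present regions are separate (no shared area or edge), so areas and boundary lengths simply add and each stays a separate island — 2 connected regions. Overall, the cross-section has 2 separate islands. Island count = 2.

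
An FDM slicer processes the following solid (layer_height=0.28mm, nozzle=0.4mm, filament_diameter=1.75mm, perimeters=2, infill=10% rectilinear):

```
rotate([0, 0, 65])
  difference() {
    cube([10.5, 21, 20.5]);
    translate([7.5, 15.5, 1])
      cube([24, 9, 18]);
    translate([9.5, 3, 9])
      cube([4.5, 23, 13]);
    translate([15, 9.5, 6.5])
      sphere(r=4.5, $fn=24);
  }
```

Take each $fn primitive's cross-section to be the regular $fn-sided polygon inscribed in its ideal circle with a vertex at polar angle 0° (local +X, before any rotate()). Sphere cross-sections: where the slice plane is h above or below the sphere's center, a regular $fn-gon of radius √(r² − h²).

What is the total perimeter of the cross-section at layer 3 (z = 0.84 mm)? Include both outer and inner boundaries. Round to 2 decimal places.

63.00 mm

At z = 0.84 mm: the 10.5×21 cube contributes its full rectangle (perimeter 63.00 mm); the cube at (7.5, 15.5) does not reach this height (z outside [1, 19]); the cube at (9.5, 3) is not intersected at this z (z outside [9, 22]); the sphere at (15, 9.5) does not reach this height (|z−center|=5.660 > r=4.5); Taking the first minus the rest: none of the subtracted shapes is present at this height, so the 10.5×21 cube is unchanged — boundary = 63.00 mm; (whole slice rotated 65° about Z — lengths, areas and connectivity unchanged). Overall, the cross-section is a single solid region. Total boundary length (outer) = 63.00 mm.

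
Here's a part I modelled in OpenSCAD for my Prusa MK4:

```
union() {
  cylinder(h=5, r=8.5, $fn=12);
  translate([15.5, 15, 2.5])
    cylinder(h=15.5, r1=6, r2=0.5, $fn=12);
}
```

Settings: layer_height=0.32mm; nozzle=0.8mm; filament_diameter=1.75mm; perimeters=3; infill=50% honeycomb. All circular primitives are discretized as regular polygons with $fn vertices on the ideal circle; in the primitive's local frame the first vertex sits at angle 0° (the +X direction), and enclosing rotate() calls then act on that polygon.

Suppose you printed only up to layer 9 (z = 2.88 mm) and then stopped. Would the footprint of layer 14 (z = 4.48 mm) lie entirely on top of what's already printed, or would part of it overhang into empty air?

Compare the two slices. At z = 2.88: the cylinder: section is a regular 12-gon, circumradius r=8.5 (area = (12/2)·8.500²·sin(360°/12) = 216.75 mm²); the cone at (15.5, 15): at t=0.025 of its height the radius interpolates to r₁+(r₂−r₁)t = 5.865, giving a regular 12-gon of that circumradius (area = (12/2)·5.865²·sin(360°/12) = 103.20 mm²); Merging all regions: the 2 present regions are separate (no shared area or edge), so areas and boundary lengths simply add and each stays a separate island — area = 319.95 mm². At z = 4.48: the r=8.5 cylinder gives a regular 12-gon of circumradius 8.5 (constant along its height) (area = (12/2)·8.500²·sin(360°/12) = 216.75 mm²); the cone at (15.5, 15) (r1=6→r2=0.5) has section circumradius 5.297 here — a regular 12-gon (area = (12/2)·5.297²·sin(360°/12) = 84.19 mm²); Merging all regions: the 2 present regions are separate (no shared area or edge), so areas and boundary lengths simply add and each stays a separate island — area = 300.94 mm². Checking containment: the cross-section at z = 4.48 is a subset of the cross-section at z = 2.88.

entirely on top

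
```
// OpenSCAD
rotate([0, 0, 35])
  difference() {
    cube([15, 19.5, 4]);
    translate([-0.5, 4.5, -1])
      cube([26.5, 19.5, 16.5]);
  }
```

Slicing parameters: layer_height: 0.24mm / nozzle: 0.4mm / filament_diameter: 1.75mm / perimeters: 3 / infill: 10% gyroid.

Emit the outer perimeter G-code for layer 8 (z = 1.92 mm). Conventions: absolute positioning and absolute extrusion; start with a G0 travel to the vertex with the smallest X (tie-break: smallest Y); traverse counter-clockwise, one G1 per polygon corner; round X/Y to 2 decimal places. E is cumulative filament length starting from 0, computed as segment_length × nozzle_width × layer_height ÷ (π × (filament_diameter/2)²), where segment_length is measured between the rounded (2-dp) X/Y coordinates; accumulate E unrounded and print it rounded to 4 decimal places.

At z = 1.92 mm: the 15×19.5 cube contributes its full rectangle; the cube at (-0.5, 4.5) (footprint 26.5×19.5) is included at this height; Subtracting the remaining from the first: starting from the 15×19.5 cube, the 26.5×19.5 cube at (-0.5, 4.5) partially overlaps it — only the 225.00 mm² overlap (of its 516.75 mm²) is removed, clipping the outline — 1 connected region; (whole slice rotated 35° about Z — lengths, areas and connectivity unchanged). The outline is a single polygon with 4 vertices. Extrusion per mm of travel: 0.4 × 0.24 / (π × 0.875²) = 0.039912. Accumulating E over each segment gives final E = 1.5568.

G0 X-2.58 Y3.69 Z1.92
G1 X0.00 Y0.00 E0.1797
G1 X12.29 Y8.60 E0.7784
G1 X9.71 Y12.29 E0.9581
G1 X-2.58 Y3.69 E1.5568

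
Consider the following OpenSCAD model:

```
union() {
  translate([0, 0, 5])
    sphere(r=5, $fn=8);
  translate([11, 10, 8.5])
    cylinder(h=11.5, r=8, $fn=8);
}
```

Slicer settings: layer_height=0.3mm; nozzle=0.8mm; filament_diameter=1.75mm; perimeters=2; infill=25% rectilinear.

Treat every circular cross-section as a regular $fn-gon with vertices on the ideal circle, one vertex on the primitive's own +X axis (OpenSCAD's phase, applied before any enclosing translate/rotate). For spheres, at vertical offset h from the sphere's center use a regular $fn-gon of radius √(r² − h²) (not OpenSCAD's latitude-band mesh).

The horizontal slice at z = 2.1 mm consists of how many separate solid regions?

1

At z = 2.1 mm: the r=5 sphere slices to a regular 8-gon of circumradius 4.073 (√(r²−h²) with h=2.9 from center); the cylinder at (11, 10) is not intersected at this z (z outside [8.5, 20]); Taking the union: only the r=5 sphere is present, so the union is just that shape — 1 connected region. The result has 1 disconnected region.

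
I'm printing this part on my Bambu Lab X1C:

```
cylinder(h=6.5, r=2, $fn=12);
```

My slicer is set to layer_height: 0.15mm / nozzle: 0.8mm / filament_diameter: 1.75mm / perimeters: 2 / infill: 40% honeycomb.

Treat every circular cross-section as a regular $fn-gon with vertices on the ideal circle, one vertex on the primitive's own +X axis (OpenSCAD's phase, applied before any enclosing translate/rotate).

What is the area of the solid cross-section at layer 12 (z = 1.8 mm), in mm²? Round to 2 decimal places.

12.00 mm²

At z = 1.8 mm: the r=2 cylinder gives a regular 12-gon of circumradius 2 (constant along its height) (area = (12/2)·2.000²·sin(360°/12) = 12.00 mm²). Overall, the cross-section is a single solid region. Net area = 12.00 mm².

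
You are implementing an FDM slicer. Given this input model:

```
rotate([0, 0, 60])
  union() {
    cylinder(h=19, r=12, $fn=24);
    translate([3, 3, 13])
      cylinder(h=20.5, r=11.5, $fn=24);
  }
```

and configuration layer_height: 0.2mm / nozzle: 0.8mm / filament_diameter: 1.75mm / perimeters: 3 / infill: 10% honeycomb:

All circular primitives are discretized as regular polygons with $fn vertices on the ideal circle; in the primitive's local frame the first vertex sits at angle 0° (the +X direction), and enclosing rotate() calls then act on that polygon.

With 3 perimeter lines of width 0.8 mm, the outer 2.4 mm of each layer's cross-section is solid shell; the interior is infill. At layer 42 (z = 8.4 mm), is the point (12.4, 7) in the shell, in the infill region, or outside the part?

outside

At z = 8.4 mm: the r=12 cylinder contributes a regular 24-gon of circumradius 12; the cylinder at (3, 3) is not intersected at this z (z outside [13, 33.5]); Taking the union: only the r=12 cylinder is present, so the union is just that shape — 1 connected region; (whole slice rotated 60° about Z — lengths, areas and connectivity unchanged). Overall, the cross-section is a single solid region. Undo the 60° rotation: the query point maps to (12.262, -7.239) in the un-rotated model frame. The nearest boundary edge runs (8.49, -8.49)→(10.39, -6.00); distance from the point to it = 2.24 mm. The point is not inside any of the regions above, so it lies outside the cross-section (2.24 mm from the nearest boundary).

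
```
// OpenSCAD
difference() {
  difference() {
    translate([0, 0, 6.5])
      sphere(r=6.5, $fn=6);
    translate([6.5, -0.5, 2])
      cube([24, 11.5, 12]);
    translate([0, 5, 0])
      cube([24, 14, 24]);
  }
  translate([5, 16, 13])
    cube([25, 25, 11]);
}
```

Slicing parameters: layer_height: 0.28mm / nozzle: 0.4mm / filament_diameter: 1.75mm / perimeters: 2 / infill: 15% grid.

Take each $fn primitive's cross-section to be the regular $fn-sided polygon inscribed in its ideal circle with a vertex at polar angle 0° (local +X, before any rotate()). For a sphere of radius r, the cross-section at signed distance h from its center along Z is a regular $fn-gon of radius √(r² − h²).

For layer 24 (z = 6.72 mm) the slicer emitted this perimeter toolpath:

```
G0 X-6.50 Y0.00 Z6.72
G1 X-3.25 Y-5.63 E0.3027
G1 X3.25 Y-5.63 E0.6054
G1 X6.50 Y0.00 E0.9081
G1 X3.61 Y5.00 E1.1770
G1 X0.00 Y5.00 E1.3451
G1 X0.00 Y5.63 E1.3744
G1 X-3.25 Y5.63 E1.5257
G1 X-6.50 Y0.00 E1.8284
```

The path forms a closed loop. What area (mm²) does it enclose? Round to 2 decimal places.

107.61 mm²

Apply the shoelace formula to the sequence of (X, Y) vertices; enclosed area = 107.61 mm².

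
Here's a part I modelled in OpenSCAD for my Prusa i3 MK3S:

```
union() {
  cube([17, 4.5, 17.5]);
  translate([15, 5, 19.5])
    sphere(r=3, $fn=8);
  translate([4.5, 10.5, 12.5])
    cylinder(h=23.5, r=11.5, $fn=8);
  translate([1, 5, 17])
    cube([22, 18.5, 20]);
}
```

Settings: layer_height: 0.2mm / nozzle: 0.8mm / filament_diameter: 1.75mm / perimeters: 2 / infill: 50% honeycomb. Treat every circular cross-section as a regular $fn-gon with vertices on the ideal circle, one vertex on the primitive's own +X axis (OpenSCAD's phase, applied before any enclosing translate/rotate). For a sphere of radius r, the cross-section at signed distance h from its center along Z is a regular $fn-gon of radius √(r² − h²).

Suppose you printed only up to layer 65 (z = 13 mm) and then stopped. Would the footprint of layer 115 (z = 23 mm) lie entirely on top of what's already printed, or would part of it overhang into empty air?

part overhangs

Compare the two slices. At z = 13: the cube (footprint 17×4.5) is included at this height (area 76.50 mm²); the sphere at (15, 5) is absent (|z−center|=6.500 > r=3); the r=11.5 cylinder at (4.5, 10.5) gives a regular 8-gon of circumradius 11.5 (constant along its height) (area = (8/2)·11.500²·sin(360°/8) = 374.06 mm²); the cube at (1, 5) is not intersected at this z (z outside [17, 37]); Taking the union: the regions partially overlap — summed areas 450.56 mm² minus the doubly-counted overlap 50.11 mm² gives 400.45 mm² — area = 400.45 mm². At z = 23: the cube is absent (z outside [0, 17.5]); the sphere at (15, 5) does not reach this height (|z−center|=3.500 > r=3); the cylinder at (4.5, 10.5): section is a regular 8-gon, circumradius r=11.5 (area = (8/2)·11.500²·sin(360°/8) = 374.06 mm²); the cube at (1, 5) (footprint 22×18.5) is included at this height (area 407.00 mm²); Merging all regions: the regions partially overlap — summed areas 781.06 mm² minus the doubly-counted overlap 207.46 mm² gives 573.60 mm² — area = 573.60 mm². Checking containment: at z = 23 the cross-section extends beyond the z = 13 cross-section by about 199.54 mm².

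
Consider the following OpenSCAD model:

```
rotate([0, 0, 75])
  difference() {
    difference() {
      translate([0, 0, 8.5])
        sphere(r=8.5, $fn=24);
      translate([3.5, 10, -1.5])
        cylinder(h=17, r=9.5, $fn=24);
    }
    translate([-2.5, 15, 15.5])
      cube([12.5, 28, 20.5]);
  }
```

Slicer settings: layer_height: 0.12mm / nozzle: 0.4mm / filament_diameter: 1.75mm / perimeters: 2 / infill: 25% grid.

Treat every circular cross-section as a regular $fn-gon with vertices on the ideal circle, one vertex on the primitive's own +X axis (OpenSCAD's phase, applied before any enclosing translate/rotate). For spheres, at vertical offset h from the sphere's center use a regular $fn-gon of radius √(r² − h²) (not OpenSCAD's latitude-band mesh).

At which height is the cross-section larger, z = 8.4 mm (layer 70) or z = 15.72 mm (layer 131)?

Layer 70 (z = 8.4): the sphere: section is a regular 24-gon, circumradius = √(r²−h²) = √(8.5²−0.1²) = 8.499 (area = (24/2)·8.499²·sin(360°/24) = 224.37 mm²); the cylinder at (3.5, 10): section is a regular 24-gon, circumradius r=9.5 (area = (24/2)·9.500²·sin(360°/24) = 280.30 mm²); After the difference (first − rest): starting from the r=8.5 sphere (224.37 mm²), the r=9.5 cylinder at (3.5, 10) partially overlaps it — only the 73.48 mm² overlap (of its 280.30 mm²) is removed, clipping the outline — area = 150.88 mm²; the cube at (-2.5, 15) does not reach this height (z outside [15.5, 36]); After the difference (first − rest): none of the subtracted shapes is present at this height, so the result so far is unchanged — area = 150.88 mm²; (whole slice rotated 75° about Z — lengths, areas and connectivity unchanged). So its area = 150.88 mm². Layer 131 (z = 15.72): the sphere: section is a regular 24-gon, circumradius = √(r²−h²) = √(8.5²−7.22²) = 4.486 (area = (24/2)·4.486²·sin(360°/24) = 62.49 mm²); the cylinder at (3.5, 10) is absent (z outside [-1.5, 15.5]); Subtracting the remaining from the first: none of the subtracted shapes is present at this height, so the r=8.5 sphere is unchanged — area = 62.49 mm²; the 12.5×28 cube at (-2.5, 15) contributes its full rectangle (area 350.00 mm²); Subtracting the remaining from the first: starting from that combined region (62.49 mm²), the 12.5×28 cube at (-2.5, 15) misses the remaining region (no effect) — area = 62.49 mm²; (whole slice rotated 75° about Z — lengths, areas and connectivity unchanged). So its area = 62.49 mm². Layer 70 is larger (150.88 vs 62.49 mm²).

layer 70 (z = 8.4 mm)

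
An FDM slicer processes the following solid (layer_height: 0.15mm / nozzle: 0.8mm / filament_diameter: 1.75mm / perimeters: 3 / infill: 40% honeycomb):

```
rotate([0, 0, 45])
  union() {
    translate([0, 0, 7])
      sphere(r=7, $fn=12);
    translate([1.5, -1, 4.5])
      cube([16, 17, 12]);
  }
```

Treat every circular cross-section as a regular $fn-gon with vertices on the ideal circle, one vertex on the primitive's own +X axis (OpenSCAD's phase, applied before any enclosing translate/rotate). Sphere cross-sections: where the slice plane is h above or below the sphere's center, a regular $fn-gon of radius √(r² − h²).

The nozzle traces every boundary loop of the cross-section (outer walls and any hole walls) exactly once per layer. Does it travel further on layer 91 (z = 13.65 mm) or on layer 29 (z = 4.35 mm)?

Layer 91 (z = 13.65): the r=7 sphere slices to a regular 12-gon of circumradius 2.186 (√(r²−h²) with h=6.65 from center) (perimeter = 2·12·2.186·sin(180°/12) = 13.58 mm); the 16×17 cube at (1.5, -1) contributes its full rectangle (perimeter 66.00 mm); Combining (union): the regions partially overlap (shared area 1.22 mm²), so the edge portions inside another operand are dropped and the merged outline is re-measured after clipping — boundary = 73.95 mm; (whole slice rotated 45° about Z — lengths, areas and connectivity unchanged). So its perimeter = 73.95 mm. Layer 29 (z = 4.35): the sphere: section is a regular 12-gon, circumradius = √(r²−h²) = √(7²−2.65²) = 6.479 (perimeter = 2·12·6.479·sin(180°/12) = 40.25 mm); the cube at (1.5, -1) is not intersected at this z (z outside [4.5, 16.5]); Merging all regions: only the r=7 sphere is present, so the union is just that shape — boundary = 40.25 mm; (rotated 45° about Z; rotation is an isometry so areas/perimeters/island counts are preserved). So its perimeter = 40.25 mm. Layer 91 is larger (73.95 vs 40.25 mm).

layer 91 (z = 13.65 mm)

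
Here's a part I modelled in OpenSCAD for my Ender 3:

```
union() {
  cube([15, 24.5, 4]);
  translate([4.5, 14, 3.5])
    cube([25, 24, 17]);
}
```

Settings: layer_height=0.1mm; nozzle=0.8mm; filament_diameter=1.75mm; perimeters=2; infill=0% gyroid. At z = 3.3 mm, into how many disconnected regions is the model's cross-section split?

1

At z = 3.3 mm: the 15×24.5 cube contributes its full rectangle; the cube at (4.5, 14) does not reach this height (z outside [3.5, 20.5]); Combining (union): only the 15×24.5 cube is present, so the union is just that shape — 1 connected region. The result has 1 disconnected region.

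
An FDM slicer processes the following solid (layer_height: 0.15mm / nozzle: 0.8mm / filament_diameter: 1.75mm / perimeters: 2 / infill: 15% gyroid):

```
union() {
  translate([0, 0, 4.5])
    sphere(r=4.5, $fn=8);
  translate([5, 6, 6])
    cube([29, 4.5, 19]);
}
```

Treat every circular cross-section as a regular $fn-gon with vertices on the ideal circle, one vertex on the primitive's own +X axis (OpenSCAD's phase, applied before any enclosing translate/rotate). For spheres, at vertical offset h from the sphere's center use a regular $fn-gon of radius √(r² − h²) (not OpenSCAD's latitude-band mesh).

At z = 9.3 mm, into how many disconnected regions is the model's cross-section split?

1

At z = 9.3 mm: the sphere is not intersected at this z (|z−center|=4.800 > r=4.5); the 29×4.5 cube at (5, 6) contributes its full rectangle; Merging all regions: only the 29×4.5 cube at (5, 6) is present, so the union is just that shape — 1 connected region. The result has 1 disconnected region.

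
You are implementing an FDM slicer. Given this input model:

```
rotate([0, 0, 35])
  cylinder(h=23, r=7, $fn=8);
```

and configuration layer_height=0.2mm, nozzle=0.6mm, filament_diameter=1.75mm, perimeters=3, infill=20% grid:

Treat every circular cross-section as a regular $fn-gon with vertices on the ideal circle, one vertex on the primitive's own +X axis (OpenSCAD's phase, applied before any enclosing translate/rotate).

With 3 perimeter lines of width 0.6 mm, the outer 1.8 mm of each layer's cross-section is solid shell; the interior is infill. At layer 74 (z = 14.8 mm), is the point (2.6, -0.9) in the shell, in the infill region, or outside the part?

infill

At z = 14.8 mm: the r=7 cylinder gives a regular 8-gon of circumradius 7 (constant along its height); (whole slice rotated 35° about Z — lengths, areas and connectivity unchanged). Overall, the cross-section is a single solid region. Undo the 35° rotation: the query point maps to (1.614, -2.229) in the un-rotated model frame. The nearest boundary edge runs (-0.00, -7.00)→(4.95, -4.95); distance from the point to it = 3.79 mm. The point is inside the cross-section and 3.79 mm from the nearest boundary — more than the 1.8 mm shell width (3 × 0.6), so it's in the infill interior.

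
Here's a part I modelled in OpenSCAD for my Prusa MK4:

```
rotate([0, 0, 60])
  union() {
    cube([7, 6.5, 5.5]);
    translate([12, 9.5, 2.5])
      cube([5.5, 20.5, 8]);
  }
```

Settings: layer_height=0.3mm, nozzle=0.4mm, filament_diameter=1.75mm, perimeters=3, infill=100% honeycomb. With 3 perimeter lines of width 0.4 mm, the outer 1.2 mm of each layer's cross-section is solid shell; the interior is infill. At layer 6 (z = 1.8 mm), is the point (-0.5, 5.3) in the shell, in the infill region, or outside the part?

infill

At z = 1.8 mm: the cube (footprint 7×6.5) is included at this height; the cube at (12, 9.5) does not reach this height (z outside [2.5, 10.5]); Combining (union): only the 7×6.5 cube is present, so the union is just that shape — 1 connected region; (rotated 60° about Z; rotation is an isometry so areas/perimeters/island counts are preserved). Overall, the cross-section is a single solid region. Undo the 60° rotation: the query point maps to (4.340, 3.083) in the un-rotated model frame. The nearest boundary edge runs (7.00, 0.00)→(7.00, 6.50); distance from the point to it = 2.66 mm. The point is inside the cross-section and 2.66 mm from the nearest boundary — more than the 1.2 mm shell width (3 × 0.4), so it's in the infill interior.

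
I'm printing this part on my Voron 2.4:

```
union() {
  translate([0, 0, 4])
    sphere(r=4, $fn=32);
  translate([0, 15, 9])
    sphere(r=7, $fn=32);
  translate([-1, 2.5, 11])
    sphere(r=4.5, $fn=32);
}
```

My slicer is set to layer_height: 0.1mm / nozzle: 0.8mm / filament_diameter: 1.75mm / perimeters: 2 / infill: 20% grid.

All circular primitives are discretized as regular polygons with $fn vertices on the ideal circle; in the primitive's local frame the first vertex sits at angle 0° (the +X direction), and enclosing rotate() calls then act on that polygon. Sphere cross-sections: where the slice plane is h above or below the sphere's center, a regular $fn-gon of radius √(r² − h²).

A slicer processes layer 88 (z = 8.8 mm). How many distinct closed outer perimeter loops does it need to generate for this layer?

At z = 8.8 mm: the sphere does not reach this height (|z−center|=4.800 > r=4); the r=7 sphere at (0, 15) contributes a regular 32-gon of circumradius √(7²−0.2²) = 6.997; the r=4.5 sphere at (-1, 2.5) slices to a regular 32-gon of circumradius 3.926 (√(r²−h²) with h=2.2 from center); Taking the union: the 2 present regions are separate (no shared area or edge), so areas and boundary lengths simply add and each stays a separate island — 2 connected regions. The result has 2 disconnected regions.

2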